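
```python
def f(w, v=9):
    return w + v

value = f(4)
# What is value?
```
13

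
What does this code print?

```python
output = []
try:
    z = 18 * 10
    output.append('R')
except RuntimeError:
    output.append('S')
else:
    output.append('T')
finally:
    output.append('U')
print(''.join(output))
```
RTU

else runs before finally when no exception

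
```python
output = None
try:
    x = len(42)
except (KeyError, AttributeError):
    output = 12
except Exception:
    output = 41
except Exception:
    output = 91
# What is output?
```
41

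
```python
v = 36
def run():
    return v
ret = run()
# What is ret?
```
36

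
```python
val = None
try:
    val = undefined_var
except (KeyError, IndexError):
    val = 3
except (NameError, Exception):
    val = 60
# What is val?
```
60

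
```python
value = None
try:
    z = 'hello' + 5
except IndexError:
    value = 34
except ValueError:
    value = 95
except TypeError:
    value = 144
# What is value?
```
144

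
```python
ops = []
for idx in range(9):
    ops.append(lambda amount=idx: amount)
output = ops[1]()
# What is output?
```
1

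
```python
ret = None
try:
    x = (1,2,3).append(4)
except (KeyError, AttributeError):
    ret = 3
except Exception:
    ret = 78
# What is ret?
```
3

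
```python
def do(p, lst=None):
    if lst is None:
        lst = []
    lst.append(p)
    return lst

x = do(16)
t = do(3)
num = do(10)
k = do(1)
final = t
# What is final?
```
[3]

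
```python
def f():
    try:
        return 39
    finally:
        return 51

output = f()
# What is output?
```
51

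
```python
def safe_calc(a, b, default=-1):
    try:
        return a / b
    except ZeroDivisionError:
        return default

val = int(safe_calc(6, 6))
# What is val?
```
1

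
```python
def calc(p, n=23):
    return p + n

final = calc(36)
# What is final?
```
59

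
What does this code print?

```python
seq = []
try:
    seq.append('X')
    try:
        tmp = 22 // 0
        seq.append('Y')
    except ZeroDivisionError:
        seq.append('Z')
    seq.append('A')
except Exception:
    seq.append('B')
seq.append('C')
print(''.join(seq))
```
XZAC

Inner exception caught by inner handler, outer continues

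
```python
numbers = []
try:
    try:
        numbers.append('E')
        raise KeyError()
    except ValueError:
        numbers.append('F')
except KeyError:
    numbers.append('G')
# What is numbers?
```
['E', 'G']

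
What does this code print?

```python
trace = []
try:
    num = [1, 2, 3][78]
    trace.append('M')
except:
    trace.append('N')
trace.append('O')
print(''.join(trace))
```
NO

Exception raised in try, caught by bare except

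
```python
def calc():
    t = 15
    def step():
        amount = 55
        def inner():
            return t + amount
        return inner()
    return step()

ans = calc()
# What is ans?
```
70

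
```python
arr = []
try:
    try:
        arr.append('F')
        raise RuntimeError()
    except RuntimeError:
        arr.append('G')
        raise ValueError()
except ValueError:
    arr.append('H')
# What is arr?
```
['F', 'G', 'H']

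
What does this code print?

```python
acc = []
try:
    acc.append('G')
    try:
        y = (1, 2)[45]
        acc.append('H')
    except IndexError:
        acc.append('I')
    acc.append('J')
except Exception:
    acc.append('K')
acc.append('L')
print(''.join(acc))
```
GIJL

Inner exception caught by inner handler, outer continues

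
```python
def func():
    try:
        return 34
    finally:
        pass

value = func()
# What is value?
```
34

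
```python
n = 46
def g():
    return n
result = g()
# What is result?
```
46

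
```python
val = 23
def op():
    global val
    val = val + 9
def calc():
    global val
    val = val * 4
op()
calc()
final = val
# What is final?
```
128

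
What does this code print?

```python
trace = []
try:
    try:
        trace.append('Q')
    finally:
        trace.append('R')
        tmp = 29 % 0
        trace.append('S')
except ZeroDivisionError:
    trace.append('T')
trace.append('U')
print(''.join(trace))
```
QRTU

Exception in inner finally caught by outer except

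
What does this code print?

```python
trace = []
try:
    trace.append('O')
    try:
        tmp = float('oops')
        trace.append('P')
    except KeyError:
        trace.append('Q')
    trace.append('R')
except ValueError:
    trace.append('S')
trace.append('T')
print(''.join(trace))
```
OST

Inner handler doesn't match, propagates to outer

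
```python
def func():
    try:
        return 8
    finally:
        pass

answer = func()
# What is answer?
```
8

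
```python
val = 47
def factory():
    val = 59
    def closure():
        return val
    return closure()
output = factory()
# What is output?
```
59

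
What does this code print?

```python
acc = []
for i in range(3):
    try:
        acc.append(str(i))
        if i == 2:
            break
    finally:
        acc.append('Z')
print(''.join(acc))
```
0Z1Z2Z

finally runs even when breaking out of loop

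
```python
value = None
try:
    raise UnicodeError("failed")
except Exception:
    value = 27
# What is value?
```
27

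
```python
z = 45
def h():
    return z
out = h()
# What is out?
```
45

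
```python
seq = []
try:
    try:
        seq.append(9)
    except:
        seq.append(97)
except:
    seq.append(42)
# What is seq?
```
[9]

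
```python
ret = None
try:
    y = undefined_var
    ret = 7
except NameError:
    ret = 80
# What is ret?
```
80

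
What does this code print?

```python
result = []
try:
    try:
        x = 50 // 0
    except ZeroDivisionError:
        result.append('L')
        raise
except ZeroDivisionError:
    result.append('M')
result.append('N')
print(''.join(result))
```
LMN

raise without argument re-raises current exception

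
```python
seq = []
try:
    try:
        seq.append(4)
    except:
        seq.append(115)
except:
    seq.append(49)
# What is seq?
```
[4]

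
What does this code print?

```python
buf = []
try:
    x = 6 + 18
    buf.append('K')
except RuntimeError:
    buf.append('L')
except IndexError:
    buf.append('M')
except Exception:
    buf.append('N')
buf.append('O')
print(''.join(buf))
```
KO

No exception, try block completes normally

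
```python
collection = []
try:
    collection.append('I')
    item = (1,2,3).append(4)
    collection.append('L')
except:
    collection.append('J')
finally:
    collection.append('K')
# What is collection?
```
['I', 'J', 'K']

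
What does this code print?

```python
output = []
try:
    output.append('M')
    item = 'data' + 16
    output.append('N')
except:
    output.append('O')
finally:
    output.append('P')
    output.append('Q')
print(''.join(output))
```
MOPQ

Code before exception runs, then except, then all of finally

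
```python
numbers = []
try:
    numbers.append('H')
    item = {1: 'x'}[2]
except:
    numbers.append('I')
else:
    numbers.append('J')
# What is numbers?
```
['H', 'I']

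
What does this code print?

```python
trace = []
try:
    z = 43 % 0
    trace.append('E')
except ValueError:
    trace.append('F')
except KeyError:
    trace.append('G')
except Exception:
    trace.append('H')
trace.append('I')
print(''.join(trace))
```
HI

ZeroDivisionError not specifically caught, falls to Exception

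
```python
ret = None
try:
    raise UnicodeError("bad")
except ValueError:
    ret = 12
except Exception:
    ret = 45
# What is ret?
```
12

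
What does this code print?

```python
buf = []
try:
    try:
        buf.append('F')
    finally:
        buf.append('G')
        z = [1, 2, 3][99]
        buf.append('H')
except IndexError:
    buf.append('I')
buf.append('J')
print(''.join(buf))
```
FGIJ

Exception in inner finally caught by outer except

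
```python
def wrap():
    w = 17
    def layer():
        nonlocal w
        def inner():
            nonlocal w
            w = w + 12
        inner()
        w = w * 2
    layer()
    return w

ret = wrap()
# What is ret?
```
58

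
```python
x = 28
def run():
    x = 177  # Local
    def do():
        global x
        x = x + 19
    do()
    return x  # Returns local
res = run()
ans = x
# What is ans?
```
47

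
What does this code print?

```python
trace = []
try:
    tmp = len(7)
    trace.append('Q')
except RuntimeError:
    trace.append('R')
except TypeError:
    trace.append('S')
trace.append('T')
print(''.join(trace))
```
ST

TypeError is caught by its specific handler, not RuntimeError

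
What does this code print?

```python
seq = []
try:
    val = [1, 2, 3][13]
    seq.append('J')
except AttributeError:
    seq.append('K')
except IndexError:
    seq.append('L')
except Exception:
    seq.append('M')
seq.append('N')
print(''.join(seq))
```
LN

IndexError matches before generic Exception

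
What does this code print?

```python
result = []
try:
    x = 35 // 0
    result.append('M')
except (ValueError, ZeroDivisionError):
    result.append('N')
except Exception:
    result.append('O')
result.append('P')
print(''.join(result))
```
NP

ZeroDivisionError matches tuple containing it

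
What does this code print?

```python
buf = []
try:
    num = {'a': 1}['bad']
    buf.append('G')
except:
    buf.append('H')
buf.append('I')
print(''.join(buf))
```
HI

Exception raised in try, caught by bare except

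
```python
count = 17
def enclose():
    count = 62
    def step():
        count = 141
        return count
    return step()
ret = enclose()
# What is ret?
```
141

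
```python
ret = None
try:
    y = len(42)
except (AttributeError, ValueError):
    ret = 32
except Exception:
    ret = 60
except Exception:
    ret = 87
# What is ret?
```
60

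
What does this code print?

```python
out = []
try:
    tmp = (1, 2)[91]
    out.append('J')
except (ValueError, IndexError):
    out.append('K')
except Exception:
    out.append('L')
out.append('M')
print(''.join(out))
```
KM

IndexError matches tuple containing it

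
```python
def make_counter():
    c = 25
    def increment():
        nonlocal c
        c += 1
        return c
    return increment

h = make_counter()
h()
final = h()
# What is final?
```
27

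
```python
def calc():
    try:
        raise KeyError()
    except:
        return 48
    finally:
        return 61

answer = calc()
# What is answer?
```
61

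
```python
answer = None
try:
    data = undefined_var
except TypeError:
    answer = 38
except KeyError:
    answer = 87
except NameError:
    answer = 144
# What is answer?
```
144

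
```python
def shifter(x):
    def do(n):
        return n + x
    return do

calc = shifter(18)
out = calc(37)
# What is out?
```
55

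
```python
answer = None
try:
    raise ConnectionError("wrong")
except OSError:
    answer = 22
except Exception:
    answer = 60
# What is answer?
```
22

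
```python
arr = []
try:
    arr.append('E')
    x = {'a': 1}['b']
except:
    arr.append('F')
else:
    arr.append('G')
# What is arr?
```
['E', 'F']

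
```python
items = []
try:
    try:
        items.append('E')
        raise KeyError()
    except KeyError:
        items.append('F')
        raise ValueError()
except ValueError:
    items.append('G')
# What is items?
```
['E', 'F', 'G']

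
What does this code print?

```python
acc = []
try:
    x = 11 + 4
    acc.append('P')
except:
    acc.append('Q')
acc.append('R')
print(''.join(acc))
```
PR

No exception, try block completes normally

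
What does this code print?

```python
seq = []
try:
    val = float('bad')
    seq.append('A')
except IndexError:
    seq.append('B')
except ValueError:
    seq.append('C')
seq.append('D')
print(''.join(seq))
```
CD

ValueError is caught by its specific handler, not IndexError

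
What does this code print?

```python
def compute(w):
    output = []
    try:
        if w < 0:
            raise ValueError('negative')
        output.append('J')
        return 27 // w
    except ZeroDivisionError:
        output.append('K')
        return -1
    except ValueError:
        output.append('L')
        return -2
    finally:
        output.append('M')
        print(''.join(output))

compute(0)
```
JKM

w=0 causes ZeroDivisionError, caught, finally prints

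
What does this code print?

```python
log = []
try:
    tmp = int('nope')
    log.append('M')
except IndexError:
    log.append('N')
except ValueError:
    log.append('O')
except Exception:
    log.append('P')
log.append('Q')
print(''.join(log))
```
OQ

ValueError matches before generic Exception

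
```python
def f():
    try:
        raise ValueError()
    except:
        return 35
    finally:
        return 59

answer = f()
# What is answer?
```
59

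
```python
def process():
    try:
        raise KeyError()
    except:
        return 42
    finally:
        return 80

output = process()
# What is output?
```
80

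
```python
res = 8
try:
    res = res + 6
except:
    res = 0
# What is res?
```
14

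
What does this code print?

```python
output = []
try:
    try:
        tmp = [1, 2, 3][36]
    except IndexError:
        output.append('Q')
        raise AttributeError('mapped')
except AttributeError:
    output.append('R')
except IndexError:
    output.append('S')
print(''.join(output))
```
QR

New AttributeError raised, caught by outer AttributeError handler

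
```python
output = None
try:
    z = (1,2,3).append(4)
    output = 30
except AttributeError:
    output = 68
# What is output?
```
68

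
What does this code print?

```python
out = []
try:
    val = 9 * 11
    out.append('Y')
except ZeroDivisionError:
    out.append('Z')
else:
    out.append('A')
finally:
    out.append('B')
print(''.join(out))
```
YAB

else runs before finally when no exception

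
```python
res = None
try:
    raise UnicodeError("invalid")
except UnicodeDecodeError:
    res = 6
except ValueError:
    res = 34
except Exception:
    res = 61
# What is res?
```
34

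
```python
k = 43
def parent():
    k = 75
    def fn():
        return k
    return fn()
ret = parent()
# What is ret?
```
75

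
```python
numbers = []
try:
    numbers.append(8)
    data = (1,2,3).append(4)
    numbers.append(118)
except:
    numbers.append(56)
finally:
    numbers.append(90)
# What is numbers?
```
[8, 56, 90]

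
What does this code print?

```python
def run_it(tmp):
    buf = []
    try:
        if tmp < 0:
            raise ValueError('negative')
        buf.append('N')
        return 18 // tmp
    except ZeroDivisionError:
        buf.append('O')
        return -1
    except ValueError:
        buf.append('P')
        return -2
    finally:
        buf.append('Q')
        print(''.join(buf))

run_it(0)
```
NOQ

tmp=0 causes ZeroDivisionError, caught, finally prints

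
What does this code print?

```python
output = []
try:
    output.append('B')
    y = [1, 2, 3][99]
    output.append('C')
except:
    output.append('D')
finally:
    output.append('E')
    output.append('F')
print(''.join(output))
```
BDEF

Code before exception runs, then except, then all of finally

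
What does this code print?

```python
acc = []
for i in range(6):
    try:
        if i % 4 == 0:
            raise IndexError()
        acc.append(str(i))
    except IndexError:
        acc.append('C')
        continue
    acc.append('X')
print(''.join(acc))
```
C1X2X3XC5X

continue in except skips rest of loop body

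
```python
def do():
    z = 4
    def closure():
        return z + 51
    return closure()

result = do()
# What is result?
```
55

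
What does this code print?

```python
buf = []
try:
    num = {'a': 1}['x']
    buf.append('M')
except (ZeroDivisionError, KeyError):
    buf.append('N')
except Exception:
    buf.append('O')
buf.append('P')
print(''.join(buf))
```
NP

KeyError matches tuple containing it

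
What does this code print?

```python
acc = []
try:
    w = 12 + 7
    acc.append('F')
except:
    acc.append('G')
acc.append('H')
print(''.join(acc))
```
FH

No exception, try block completes normally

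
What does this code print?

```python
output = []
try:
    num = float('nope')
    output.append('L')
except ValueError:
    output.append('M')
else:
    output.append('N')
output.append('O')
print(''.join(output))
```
MO

else block skipped when exception is caught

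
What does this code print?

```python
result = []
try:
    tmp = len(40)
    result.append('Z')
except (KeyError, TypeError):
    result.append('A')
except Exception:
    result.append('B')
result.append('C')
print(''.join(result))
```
AC

TypeError matches tuple containing it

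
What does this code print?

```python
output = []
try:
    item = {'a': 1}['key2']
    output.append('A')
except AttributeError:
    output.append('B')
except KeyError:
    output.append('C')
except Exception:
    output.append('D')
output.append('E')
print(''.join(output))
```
CE

KeyError matches before generic Exception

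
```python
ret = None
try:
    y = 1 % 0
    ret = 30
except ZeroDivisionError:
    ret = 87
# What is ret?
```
87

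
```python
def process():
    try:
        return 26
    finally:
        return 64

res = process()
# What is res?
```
64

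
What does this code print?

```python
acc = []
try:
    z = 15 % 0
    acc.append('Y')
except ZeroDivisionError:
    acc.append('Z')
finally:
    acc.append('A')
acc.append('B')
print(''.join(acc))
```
ZAB

finally always runs, even after exception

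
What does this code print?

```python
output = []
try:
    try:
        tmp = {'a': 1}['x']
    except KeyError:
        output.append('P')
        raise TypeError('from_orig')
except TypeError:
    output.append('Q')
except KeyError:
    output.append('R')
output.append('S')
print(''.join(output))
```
PQS

TypeError raised and caught, original KeyError not re-raised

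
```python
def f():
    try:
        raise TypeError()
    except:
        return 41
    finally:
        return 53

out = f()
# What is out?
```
53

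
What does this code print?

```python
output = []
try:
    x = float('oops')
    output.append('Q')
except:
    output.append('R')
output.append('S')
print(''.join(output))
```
RS

Exception raised in try, caught by bare except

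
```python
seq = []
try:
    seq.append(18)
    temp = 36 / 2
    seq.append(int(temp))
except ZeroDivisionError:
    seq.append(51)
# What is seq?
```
[18, 18]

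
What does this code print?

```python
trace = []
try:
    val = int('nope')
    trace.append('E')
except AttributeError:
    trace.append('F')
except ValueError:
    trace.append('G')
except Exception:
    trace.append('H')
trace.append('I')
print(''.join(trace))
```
GI

ValueError matches before generic Exception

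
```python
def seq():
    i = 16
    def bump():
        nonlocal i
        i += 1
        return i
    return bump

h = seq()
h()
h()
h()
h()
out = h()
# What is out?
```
21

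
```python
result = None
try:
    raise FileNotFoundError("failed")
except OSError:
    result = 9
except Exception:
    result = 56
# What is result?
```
9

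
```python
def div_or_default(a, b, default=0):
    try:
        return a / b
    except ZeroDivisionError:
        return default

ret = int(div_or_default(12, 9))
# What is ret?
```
1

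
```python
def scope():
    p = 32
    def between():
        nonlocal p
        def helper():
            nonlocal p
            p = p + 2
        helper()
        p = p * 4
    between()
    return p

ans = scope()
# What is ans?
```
136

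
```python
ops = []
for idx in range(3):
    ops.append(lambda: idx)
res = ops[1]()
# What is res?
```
2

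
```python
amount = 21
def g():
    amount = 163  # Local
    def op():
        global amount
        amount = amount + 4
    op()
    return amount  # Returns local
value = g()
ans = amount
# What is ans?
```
25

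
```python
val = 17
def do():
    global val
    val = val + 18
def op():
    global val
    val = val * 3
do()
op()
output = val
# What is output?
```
105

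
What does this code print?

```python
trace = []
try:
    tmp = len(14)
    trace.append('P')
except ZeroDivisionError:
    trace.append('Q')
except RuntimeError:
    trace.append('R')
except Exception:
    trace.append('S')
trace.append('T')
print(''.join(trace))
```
ST

TypeError not specifically caught, falls to Exception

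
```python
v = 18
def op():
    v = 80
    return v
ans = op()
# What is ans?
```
80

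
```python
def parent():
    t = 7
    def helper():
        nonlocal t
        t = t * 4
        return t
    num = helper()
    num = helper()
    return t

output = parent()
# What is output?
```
112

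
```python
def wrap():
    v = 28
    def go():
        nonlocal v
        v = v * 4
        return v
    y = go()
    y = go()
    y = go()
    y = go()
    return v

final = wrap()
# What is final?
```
7168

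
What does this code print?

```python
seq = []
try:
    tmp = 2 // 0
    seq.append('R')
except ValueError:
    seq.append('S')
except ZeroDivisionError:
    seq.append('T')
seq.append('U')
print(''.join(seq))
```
TU

ZeroDivisionError is caught by its specific handler, not ValueError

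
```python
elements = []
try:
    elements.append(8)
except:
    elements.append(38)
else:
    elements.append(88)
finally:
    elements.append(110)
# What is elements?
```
[8, 88, 110]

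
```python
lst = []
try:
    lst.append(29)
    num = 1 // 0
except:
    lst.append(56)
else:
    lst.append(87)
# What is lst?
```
[29, 56]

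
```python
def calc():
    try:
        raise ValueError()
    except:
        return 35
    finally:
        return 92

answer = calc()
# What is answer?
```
92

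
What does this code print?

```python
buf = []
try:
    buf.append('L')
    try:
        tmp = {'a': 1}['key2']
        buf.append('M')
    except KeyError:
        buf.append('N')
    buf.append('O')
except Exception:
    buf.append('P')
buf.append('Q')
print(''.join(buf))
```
LNOQ

Inner exception caught by inner handler, outer continues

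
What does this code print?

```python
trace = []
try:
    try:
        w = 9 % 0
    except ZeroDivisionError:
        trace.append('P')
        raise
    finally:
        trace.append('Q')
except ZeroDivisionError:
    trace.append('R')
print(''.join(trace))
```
PQR

finally runs before re-raised exception propagates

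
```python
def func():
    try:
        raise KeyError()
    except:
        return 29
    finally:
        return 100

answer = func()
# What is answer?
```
100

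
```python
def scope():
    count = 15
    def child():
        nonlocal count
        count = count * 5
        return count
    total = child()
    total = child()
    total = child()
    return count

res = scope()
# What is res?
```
1875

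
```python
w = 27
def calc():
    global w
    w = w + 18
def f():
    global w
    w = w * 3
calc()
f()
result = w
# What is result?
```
135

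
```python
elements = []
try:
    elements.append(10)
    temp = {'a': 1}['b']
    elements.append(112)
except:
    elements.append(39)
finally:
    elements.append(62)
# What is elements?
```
[10, 39, 62]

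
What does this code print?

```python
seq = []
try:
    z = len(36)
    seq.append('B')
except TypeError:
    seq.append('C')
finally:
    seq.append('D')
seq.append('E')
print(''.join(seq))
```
CDE

finally always runs, even after exception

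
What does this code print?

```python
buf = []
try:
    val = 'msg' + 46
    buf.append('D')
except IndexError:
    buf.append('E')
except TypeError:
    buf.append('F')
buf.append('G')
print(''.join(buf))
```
FG

TypeError is caught by its specific handler, not IndexError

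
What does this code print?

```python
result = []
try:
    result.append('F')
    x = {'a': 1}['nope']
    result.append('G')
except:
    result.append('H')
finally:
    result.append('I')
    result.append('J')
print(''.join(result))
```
FHIJ

Code before exception runs, then except, then all of finally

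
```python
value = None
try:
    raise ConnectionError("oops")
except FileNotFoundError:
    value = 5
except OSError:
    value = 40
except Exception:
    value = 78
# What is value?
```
40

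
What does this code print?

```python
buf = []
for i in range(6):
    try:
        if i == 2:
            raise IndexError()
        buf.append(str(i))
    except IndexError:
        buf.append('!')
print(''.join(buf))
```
01!345

Exception on i=2 caught, loop continues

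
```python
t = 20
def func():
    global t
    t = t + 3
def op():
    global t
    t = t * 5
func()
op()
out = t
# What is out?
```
115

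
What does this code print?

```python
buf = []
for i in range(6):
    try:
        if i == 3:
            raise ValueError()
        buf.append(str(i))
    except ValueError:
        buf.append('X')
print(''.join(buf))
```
012X45

Exception on i=3 caught, loop continues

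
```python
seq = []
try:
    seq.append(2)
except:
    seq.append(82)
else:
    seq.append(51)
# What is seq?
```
[2, 51]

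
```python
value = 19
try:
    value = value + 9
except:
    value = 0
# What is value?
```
28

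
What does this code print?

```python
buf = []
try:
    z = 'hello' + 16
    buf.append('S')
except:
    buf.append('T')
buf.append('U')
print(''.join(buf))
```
TU

Exception raised in try, caught by bare except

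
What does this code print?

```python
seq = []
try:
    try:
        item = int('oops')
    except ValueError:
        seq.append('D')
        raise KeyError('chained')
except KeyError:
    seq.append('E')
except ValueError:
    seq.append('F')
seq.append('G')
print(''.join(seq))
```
DEG

KeyError raised and caught, original ValueError not re-raised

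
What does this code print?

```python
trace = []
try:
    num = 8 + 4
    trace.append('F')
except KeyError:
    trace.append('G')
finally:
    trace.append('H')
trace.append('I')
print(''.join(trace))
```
FHI

finally runs after normal execution too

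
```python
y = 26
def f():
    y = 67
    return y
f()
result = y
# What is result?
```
26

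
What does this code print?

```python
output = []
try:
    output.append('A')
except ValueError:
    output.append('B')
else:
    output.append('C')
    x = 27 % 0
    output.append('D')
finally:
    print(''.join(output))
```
AC

Try succeeds, else appends 'C', ZeroDivisionError in else is uncaught, finally prints before exception propagates ('D' never appended)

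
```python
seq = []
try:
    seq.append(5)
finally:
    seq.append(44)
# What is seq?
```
[5, 44]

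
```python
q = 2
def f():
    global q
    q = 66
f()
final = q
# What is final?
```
66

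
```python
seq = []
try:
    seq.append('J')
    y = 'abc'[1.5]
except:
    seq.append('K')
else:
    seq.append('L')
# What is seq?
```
['J', 'K']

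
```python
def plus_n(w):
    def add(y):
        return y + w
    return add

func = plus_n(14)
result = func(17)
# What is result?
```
31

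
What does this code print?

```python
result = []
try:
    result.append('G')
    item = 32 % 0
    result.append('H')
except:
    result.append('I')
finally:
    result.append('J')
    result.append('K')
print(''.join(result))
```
GIJK

Code before exception runs, then except, then all of finally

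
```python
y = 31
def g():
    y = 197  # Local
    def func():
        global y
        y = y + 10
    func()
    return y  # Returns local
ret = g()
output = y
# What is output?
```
41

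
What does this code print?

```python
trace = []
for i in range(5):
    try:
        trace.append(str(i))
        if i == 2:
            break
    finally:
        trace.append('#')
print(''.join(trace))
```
0#1#2#

finally runs even when breaking out of loop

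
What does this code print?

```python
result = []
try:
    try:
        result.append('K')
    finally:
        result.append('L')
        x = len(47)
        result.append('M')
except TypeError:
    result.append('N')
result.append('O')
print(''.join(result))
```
KLNO

Exception in inner finally caught by outer except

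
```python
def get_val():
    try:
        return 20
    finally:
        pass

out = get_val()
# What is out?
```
20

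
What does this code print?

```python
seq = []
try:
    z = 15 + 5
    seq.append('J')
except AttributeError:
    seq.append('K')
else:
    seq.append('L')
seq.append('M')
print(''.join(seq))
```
JLM

else block runs when no exception occurs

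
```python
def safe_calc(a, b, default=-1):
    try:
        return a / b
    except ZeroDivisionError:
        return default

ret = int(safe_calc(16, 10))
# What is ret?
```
1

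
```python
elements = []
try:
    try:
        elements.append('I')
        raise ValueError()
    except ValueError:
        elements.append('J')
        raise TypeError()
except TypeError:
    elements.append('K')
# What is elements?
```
['I', 'J', 'K']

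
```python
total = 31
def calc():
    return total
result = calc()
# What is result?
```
31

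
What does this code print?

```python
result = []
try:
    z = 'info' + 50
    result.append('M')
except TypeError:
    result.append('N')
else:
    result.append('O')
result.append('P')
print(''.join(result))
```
NP

else block skipped when exception is caught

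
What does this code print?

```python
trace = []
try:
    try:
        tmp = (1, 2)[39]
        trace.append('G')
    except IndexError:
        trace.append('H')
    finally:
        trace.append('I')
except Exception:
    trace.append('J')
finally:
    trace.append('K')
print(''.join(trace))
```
HIK

Both finally blocks run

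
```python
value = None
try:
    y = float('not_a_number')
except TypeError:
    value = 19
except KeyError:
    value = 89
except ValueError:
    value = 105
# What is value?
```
105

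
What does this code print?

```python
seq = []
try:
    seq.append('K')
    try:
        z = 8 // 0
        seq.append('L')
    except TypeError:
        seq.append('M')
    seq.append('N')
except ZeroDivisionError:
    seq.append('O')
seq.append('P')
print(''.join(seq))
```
KOP

Inner handler doesn't match, propagates to outer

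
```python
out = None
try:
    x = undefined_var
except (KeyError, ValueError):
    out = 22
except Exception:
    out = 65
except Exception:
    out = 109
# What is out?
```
65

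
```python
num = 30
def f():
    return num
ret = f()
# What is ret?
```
30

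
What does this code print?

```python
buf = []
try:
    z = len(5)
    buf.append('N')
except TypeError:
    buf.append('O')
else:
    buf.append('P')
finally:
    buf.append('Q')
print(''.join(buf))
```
OQ

Exception: except runs, else skipped, finally runs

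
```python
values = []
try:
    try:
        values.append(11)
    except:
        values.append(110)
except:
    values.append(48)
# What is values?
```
[11]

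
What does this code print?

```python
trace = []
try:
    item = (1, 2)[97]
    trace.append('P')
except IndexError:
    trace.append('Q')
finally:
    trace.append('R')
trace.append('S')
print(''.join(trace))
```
QRS

finally always runs, even after exception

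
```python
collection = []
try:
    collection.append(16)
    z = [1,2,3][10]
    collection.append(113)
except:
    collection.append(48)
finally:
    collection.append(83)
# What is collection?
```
[16, 48, 83]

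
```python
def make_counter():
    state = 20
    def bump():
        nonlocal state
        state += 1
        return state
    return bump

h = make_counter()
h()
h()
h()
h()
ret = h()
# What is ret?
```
25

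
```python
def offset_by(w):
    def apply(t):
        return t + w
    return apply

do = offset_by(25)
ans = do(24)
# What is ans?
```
49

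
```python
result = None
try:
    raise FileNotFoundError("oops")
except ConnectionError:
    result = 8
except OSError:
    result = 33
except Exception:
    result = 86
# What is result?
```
33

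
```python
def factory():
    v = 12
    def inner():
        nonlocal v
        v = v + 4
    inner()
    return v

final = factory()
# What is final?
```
16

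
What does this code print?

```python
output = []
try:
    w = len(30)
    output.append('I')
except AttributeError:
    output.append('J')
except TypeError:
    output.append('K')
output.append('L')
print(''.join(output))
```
KL

TypeError is caught by its specific handler, not AttributeError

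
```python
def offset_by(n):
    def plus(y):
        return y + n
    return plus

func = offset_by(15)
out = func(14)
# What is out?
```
29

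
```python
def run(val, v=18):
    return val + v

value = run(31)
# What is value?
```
49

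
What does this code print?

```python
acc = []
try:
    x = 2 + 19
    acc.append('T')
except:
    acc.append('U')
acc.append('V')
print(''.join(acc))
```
TV

No exception, try block completes normally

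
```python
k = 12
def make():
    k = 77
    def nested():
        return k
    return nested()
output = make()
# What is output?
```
77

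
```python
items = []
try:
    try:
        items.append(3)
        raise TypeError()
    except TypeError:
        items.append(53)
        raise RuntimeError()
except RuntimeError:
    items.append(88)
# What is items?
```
[3, 53, 88]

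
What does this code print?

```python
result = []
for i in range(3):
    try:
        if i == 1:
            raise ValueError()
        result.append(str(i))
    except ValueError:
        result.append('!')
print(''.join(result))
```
0!2

Exception on i=1 caught, loop continues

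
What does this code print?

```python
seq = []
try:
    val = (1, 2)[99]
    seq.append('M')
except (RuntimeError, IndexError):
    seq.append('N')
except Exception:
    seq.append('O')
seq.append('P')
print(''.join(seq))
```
NP

IndexError matches tuple containing it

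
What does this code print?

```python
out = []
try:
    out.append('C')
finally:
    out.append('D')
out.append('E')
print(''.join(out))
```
CDE

try/finally without except, no exception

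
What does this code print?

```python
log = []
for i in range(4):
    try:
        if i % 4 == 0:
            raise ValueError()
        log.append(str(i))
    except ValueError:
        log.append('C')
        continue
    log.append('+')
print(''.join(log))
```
C1+2+3+

continue in except skips rest of loop body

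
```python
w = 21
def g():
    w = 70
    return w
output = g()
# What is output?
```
70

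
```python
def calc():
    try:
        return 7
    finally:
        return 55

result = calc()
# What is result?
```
55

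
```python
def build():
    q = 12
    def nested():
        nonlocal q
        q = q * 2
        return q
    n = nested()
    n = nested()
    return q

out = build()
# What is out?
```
48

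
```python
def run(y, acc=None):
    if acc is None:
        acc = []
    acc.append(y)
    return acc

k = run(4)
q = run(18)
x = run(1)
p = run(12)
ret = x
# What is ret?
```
[1]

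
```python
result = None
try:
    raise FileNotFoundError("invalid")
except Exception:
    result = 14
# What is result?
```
14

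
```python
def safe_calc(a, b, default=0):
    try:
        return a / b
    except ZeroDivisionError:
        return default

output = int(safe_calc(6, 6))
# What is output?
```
1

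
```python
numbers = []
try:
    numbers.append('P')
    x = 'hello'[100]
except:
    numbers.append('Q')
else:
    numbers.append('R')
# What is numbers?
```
['P', 'Q']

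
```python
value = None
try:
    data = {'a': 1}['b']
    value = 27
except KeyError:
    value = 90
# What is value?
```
90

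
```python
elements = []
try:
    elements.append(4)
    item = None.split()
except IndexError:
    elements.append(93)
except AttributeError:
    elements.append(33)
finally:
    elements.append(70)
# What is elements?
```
[4, 33, 70]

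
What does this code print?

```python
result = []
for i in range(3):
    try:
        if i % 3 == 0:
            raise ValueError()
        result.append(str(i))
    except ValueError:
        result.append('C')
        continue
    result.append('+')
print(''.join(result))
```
C1+2+

continue in except skips rest of loop body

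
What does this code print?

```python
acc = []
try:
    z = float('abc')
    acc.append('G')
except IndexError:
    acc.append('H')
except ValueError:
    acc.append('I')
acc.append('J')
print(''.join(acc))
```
IJ

ValueError is caught by its specific handler, not IndexError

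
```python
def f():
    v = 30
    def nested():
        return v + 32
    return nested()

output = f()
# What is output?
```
62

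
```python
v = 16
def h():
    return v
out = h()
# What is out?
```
16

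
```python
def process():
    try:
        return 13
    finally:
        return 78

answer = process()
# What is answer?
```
78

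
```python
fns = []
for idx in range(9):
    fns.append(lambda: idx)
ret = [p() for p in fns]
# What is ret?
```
[8, 8, 8, 8, 8, 8, 8, 8, 8]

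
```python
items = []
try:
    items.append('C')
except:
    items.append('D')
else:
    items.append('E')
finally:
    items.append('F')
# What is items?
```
['C', 'E', 'F']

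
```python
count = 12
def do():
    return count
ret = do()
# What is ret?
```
12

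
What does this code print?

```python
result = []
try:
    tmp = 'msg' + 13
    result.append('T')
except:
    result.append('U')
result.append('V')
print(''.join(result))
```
UV

Exception raised in try, caught by bare except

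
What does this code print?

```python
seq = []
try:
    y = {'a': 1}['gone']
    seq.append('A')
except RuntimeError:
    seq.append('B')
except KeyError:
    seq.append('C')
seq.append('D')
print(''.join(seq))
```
CD

KeyError is caught by its specific handler, not RuntimeError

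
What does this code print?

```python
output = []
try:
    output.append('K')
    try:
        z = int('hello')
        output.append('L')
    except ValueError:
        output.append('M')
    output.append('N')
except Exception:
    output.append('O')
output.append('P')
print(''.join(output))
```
KMNP

Inner exception caught by inner handler, outer continues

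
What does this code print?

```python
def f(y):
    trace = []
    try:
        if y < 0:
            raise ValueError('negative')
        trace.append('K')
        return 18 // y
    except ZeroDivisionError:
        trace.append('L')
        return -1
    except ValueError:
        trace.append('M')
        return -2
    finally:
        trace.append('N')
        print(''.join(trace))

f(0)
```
KLN

y=0 causes ZeroDivisionError, caught, finally prints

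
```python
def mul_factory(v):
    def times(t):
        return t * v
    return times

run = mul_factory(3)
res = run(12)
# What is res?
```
36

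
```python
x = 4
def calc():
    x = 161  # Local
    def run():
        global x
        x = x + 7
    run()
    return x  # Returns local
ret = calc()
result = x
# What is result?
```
11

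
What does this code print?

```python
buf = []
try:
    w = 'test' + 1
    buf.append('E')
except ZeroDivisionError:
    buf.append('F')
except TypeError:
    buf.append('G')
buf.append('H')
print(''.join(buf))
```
GH

TypeError is caught by its specific handler, not ZeroDivisionError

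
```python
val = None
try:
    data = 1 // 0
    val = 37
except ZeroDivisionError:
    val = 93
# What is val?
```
93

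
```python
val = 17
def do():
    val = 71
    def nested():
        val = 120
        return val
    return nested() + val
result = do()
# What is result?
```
191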